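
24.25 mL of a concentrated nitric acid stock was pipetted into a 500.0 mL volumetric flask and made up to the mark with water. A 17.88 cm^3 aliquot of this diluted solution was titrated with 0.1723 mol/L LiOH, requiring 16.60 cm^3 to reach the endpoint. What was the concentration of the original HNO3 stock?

3.30 M

n(LiOH) = 0.1723 x 0.01660 = 0.002860 mol.
n(HNO3) in the aliquot = 0.002860 mol.
[diluted HNO3] = 0.002860 / 0.01788 = 0.1600 M.
Dilution factor = 500.0/24.25 = 20.62, so [stock] = 0.1600 x 20.62 = 3.30 M.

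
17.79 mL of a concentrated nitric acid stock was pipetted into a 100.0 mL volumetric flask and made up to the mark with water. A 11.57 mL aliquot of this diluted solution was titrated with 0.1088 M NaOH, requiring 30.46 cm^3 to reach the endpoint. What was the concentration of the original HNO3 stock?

n(NaOH) = 0.1088 x 0.03046 = 0.003314 mol.
n(HNO3) in the aliquot = 0.003314 mol.
[diluted HNO3] = 0.003314 / 0.01157 = 0.2864 M.
Dilution factor = 100.0/17.79 = 5.621, so [stock] = 0.2864 x 5.621 = 1.61 M.

1.61 M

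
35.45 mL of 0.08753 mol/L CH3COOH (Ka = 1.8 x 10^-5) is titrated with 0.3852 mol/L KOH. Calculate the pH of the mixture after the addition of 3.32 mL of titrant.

Initial n(CH3COOH) = 0.08753 x 0.03545 = 0.003103 mol.
n(KOH) added = 0.3852 x 0.003320 = 0.001279 mol, converting that many moles of CH3COOH to CH3COO-.
Remaining n(CH3COOH) = 0.001824 mol; n(CH3COO-) = 0.001279 mol.
By Henderson-Hasselbalch, pH = pKa + log([A^-]/[HA]) = 4.74 + log(0.001279/0.001824) = 4.74 + (-0.15) = 4.59.

4.59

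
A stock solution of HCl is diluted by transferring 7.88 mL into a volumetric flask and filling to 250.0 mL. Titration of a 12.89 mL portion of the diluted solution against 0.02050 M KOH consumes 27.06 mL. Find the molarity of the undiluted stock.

n(KOH) = 0.02050 x 0.02706 = 0.0005547 mol.
n(HCl) in the aliquot = 0.0005547 mol.
[diluted HCl] = 0.0005547 / 0.01289 = 0.04304 M.
Dilution factor = 250.0/7.880 = 31.73, so [stock] = 0.04304 x 31.73 = 1.37 M.

1.37 M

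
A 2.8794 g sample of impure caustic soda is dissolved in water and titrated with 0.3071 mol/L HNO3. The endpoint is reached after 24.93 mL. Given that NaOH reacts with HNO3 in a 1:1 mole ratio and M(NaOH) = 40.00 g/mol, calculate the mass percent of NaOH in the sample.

10.6%

n(HNO3) = 0.3071 x 0.02493 = 0.007656 mol.
n(NaOH) = 0.007656 / 1 = 0.007656 mol.
mass of NaOH = 0.007656 x 40.00 = 0.3062 g.
% purity = 0.3062 / 2.8794 x 100 = 10.6%.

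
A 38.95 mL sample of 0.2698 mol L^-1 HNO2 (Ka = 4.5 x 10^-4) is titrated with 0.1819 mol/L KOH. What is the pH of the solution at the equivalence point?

n(HNO2) = 0.2698 x 0.03895 = 0.01051 mol; V(KOH) at equivalence = 0.01051/0.1819 = 0.05777 L.
At equivalence all the acid is converted to NO2-; total volume = 0.03895 + 0.05777 = 0.09672 L, so [NO2-] = 0.01051/0.09672 = 0.1086 M.
Kb = Kw/Ka = 1.0e-14 / 4.5 x 10^-4 = 2.22e-11.
[OH^-] = sqrt(Kb x [NO2-]) = sqrt(2.22e-11 x 0.1086) = 1.55e-6 M.
pOH = 5.81, so pH = 14.00 - 5.81 = 8.19.

8.19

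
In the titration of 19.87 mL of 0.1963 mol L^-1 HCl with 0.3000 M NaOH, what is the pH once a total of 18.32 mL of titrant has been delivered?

n(acid) = 0.1963 x 0.01987 = 0.003900 mol; n(NaOH) added = 0.3000 x 0.01832 = 0.005496 mol.
Base is in excess by 0.005496 - 0.003900 = 0.001596 mol in a total volume of 0.03819 L.
[OH^-] = 0.001596/0.03819 = 0.04178 M, so pOH = 1.38 and pH = 14.00 - 1.38 = 12.62.

12.62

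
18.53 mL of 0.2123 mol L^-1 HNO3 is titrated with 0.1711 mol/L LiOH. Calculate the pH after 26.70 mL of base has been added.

12.15

n(acid) = 0.2123 x 0.01853 = 0.003934 mol; n(LiOH) added = 0.1711 x 0.02670 = 0.004568 mol.
Base is in excess by 0.004568 - 0.003934 = 0.0006345 mol in a total volume of 0.04523 L.
[OH^-] = 0.0006345/0.04523 = 0.01403 M, so pOH = 1.85 and pH = 14.00 - 1.85 = 12.15.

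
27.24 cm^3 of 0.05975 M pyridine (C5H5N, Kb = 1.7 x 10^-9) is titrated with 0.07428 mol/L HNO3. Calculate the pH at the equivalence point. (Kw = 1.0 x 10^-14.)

3.36

n(C5H5N) = 0.05975 x 0.02724 = 0.001628 mol; V(HNO3) at equivalence = 0.001628/0.07428 = 0.02191 L.
At equivalence the base is fully converted to C5H5NH+; total volume = 0.04915 L, so [C5H5NH+] = 0.001628/0.04915 = 0.03311 M.
Ka(C5H5NH+) = Kw/Kb = 1.0e-14 / 1.7 x 10^-9 = 5.88e-6.
[H^+] = sqrt(Ka x [C5H5NH+]) = sqrt(5.88e-6 x 0.03311) = 0.000441 M.
pH = -log(0.000441) = 3.36.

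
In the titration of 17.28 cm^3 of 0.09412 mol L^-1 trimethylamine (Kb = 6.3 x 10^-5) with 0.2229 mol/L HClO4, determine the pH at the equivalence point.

n((CH3)3N) = 0.09412 x 0.01728 = 0.001626 mol; V(HClO4) at equivalence = 0.001626/0.2229 = 0.007297 L.
At equivalence the base is fully converted to (CH3)3NH+; total volume = 0.02458 L, so [(CH3)3NH+] = 0.001626/0.02458 = 0.06618 M.
Ka((CH3)3NH+) = Kw/Kb = 1.0e-14 / 6.3 x 10^-5 = 1.59e-10.
[H^+] = sqrt(Ka x [(CH3)3NH+]) = sqrt(1.59e-10 x 0.06618) = 3.24e-6 M.
pH = -log(3.24e-6) = 5.49.

5.49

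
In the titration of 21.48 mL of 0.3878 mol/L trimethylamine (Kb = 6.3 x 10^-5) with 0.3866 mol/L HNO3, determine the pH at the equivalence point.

n((CH3)3N) = 0.3878 x 0.02148 = 0.008330 mol; V(HNO3) at equivalence = 0.008330/0.3866 = 0.02155 L.
At equivalence the base is fully converted to (CH3)3NH+; total volume = 0.04303 L, so [(CH3)3NH+] = 0.008330/0.04303 = 0.1936 M.
Ka((CH3)3NH+) = Kw/Kb = 1.0e-14 / 6.3 x 10^-5 = 1.59e-10.
[H^+] = sqrt(Ka x [(CH3)3NH+]) = sqrt(1.59e-10 x 0.1936) = 5.54e-6 M.
pH = -log(5.54e-6) = 5.26.

5.26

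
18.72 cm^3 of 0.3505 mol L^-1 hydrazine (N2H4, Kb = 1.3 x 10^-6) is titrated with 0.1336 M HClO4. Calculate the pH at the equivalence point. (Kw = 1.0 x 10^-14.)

4.56

n(N2H4) = 0.3505 x 0.01872 = 0.006561 mol; V(HClO4) at equivalence = 0.006561/0.1336 = 0.04911 L.
At equivalence the base is fully converted to N2H5+; total volume = 0.06783 L, so [N2H5+] = 0.006561/0.06783 = 0.09673 M.
Ka(N2H5+) = Kw/Kb = 1.0e-14 / 1.3 x 10^-6 = 7.69e-9.
[H^+] = sqrt(Ka x [N2H5+]) = sqrt(7.69e-9 x 0.09673) = 2.73e-5 M.
pH = -log(2.73e-5) = 4.56.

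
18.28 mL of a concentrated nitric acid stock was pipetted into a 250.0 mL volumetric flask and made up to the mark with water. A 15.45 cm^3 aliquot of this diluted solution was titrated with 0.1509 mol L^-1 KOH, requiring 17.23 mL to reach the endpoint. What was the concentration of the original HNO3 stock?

2.30 M

n(KOH) = 0.1509 x 0.01723 = 0.002600 mol.
n(HNO3) in the aliquot = 0.002600 mol.
[diluted HNO3] = 0.002600 / 0.01545 = 0.1683 M.
Dilution factor = 250.0/18.28 = 13.68, so [stock] = 0.1683 x 13.68 = 2.30 M.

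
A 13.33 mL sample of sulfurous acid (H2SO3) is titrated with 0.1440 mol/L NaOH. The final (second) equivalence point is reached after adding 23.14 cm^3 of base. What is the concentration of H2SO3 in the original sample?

0.125 M

n(NaOH) = 0.1440 x 0.02314 = 0.003332 mol.
At the final (second) equivalence point, 2 mol OH^- react per mol H2SO3, so n(H2SO3) = 0.003332 / 2 = 0.001666 mol.
[H2SO3] = 0.001666 / 0.01333 L = 0.125 M.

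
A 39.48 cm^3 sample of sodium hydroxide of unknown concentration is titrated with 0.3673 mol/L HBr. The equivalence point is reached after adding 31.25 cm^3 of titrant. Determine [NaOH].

n(HBr) delivered = 0.3673 x 0.03125 = 0.01148 mol.
For a 1:1 reaction, n(NaOH) = 0.01148 mol.
[NaOH] = 0.01148 mol / 0.03948 L = 0.291 M.

0.291 M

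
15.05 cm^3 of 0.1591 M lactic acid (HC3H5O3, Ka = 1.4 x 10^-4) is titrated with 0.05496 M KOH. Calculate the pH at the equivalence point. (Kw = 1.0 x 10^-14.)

n(HC3H5O3) = 0.1591 x 0.01505 = 0.002394 mol; V(KOH) at equivalence = 0.002394/0.05496 = 0.04357 L.
At equivalence all the acid is converted to C3H5O3-; total volume = 0.01505 + 0.04357 = 0.05862 L, so [C3H5O3-] = 0.002394/0.05862 = 0.04085 M.
Kb = Kw/Ka = 1.0e-14 / 1.4 x 10^-4 = 7.14e-11.
[OH^-] = sqrt(Kb x [C3H5O3-]) = sqrt(7.14e-11 x 0.04085) = 1.71e-6 M.
pOH = 5.77, so pH = 14.00 - 5.77 = 8.23.

8.23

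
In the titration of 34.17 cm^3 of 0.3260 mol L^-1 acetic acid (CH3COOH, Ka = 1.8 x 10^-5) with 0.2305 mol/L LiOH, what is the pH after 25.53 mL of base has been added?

4.79

Initial n(CH3COOH) = 0.3260 x 0.03417 = 0.01114 mol.
n(LiOH) added = 0.2305 x 0.02553 = 0.005885 mol, converting that many moles of CH3COOH to CH3COO-.
Remaining n(CH3COOH) = 0.005255 mol; n(CH3COO-) = 0.005885 mol.
By Henderson-Hasselbalch, pH = pKa + log([A^-]/[HA]) = 4.74 + log(0.005885/0.005255) = 4.74 + (+0.05) = 4.79.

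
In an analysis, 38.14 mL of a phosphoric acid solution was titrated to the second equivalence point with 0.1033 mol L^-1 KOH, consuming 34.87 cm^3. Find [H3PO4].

n(KOH) = 0.1033 x 0.03487 = 0.003602 mol.
At the second equivalence point, 2 mol OH^- react per mol H3PO4, so n(H3PO4) = 0.003602 / 2 = 0.001801 mol.
[H3PO4] = 0.001801 / 0.03814 L = 0.0472 M.

0.0472 M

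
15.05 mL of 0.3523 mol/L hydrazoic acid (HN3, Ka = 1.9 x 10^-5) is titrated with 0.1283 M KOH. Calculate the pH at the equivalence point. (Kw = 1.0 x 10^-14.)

8.85

n(HN3) = 0.3523 x 0.01505 = 0.005302 mol; V(KOH) at equivalence = 0.005302/0.1283 = 0.04133 L.
At equivalence all the acid is converted to N3-; total volume = 0.01505 + 0.04133 = 0.05638 L, so [N3-] = 0.005302/0.05638 = 0.09405 M.
Kb = Kw/Ka = 1.0e-14 / 1.9 x 10^-5 = 5.26e-10.
[OH^-] = sqrt(Kb x [N3-]) = sqrt(5.26e-10 x 0.09405) = 7.04e-6 M.
pOH = 5.15, so pH = 14.00 - 5.15 = 8.85.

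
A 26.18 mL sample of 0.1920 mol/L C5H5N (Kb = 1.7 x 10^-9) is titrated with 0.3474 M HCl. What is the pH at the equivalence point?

3.07

n(C5H5N) = 0.1920 x 0.02618 = 0.005027 mol; V(HCl) at equivalence = 0.005027/0.3474 = 0.01447 L.
At equivalence the base is fully converted to C5H5NH+; total volume = 0.04065 L, so [C5H5NH+] = 0.005027/0.04065 = 0.1237 M.
Ka(C5H5NH+) = Kw/Kb = 1.0e-14 / 1.7 x 10^-9 = 5.88e-6.
[H^+] = sqrt(Ka x [C5H5NH+]) = sqrt(5.88e-6 x 0.1237) = 0.000853 M.
pH = -log(0.000853) = 3.07.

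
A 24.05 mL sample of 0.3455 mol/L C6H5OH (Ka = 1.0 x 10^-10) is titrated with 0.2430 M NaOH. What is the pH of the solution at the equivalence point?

n(C6H5OH) = 0.3455 x 0.02405 = 0.008309 mol; V(NaOH) at equivalence = 0.008309/0.2430 = 0.03419 L.
At equivalence all the acid is converted to C6H5O-; total volume = 0.02405 + 0.03419 = 0.05824 L, so [C6H5O-] = 0.008309/0.05824 = 0.1427 M.
Kb = Kw/Ka = 1.0e-14 / 1.0 x 10^-10 = 0.000100.
[OH^-] = sqrt(Kb x [C6H5O-]) = sqrt(0.000100 x 0.1427) = 0.00378 M.
pOH = 2.42, so pH = 14.00 - 2.42 = 11.58.

11.58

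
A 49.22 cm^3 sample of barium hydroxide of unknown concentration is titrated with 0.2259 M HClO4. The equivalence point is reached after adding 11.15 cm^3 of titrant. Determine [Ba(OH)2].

0.0256 M

n(HClO4) delivered = 0.2259 x 0.01115 = 0.002519 mol.
The reaction is 1 Ba(OH)2 + 2 HClO4, so n(Ba(OH)2) = 0.002519 x 1/2 = 0.001259 mol.
[Ba(OH)2] = 0.001259 mol / 0.04922 L = 0.0256 M.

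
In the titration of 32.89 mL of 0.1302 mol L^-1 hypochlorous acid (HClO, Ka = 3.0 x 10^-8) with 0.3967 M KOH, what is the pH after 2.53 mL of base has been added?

7.01

Initial n(HClO) = 0.1302 x 0.03289 = 0.004282 mol.
n(KOH) added = 0.3967 x 0.002530 = 0.001004 mol, converting that many moles of HClO to ClO-.
Remaining n(HClO) = 0.003279 mol; n(ClO-) = 0.001004 mol.
By Henderson-Hasselbalch, pH = pKa + log([A^-]/[HA]) = 7.52 + log(0.001004/0.003279) = 7.52 + (-0.51) = 7.01.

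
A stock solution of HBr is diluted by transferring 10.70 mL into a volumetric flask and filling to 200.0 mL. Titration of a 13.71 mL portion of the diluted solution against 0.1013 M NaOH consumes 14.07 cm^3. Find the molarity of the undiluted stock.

1.94 M

n(NaOH) = 0.1013 x 0.01407 = 0.001425 mol.
n(HBr) in the aliquot = 0.001425 mol.
[diluted HBr] = 0.001425 / 0.01371 = 0.1040 M.
Dilution factor = 200.0/10.70 = 18.69, so [stock] = 0.1040 x 18.69 = 1.94 M.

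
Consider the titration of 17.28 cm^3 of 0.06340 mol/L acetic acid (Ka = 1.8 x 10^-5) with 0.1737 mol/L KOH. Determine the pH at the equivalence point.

n(CH3COOH) = 0.06340 x 0.01728 = 0.001096 mol; V(KOH) at equivalence = 0.001096/0.1737 = 0.006307 L.
At equivalence all the acid is converted to CH3COO-; total volume = 0.01728 + 0.006307 = 0.02359 L, so [CH3COO-] = 0.001096/0.02359 = 0.04645 M.
Kb = Kw/Ka = 1.0e-14 / 1.8 x 10^-5 = 5.56e-10.
[OH^-] = sqrt(Kb x [CH3COO-]) = sqrt(5.56e-10 x 0.04645) = 5.08e-6 M.
pOH = 5.29, so pH = 14.00 - 5.29 = 8.71.

8.71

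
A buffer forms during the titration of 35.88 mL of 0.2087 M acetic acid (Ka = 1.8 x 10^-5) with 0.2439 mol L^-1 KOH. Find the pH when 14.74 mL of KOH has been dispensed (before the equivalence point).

Initial n(CH3COOH) = 0.2087 x 0.03588 = 0.007488 mol.
n(KOH) added = 0.2439 x 0.01474 = 0.003595 mol, converting that many moles of CH3COOH to CH3COO-.
Remaining n(CH3COOH) = 0.003893 mol; n(CH3COO-) = 0.003595 mol.
By Henderson-Hasselbalch, pH = pKa + log([A^-]/[HA]) = 4.74 + log(0.003595/0.003893) = 4.74 + (-0.03) = 4.71.

4.71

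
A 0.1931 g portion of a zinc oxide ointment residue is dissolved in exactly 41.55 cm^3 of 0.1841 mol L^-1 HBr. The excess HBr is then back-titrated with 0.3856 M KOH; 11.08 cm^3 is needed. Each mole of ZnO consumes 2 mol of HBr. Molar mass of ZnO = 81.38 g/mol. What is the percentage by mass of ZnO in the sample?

Total n(HBr) added = 0.1841 x 0.04155 = 0.007649 mol.
n(KOH) used = 0.3856 x 0.01108 = 0.004272 mol, which equals the excess n(HBr).
So n(HBr) consumed by the sample = 0.007649 - 0.004272 = 0.003377 mol.
n(ZnO) = 0.003377 / 2 = 0.001688 mol.
mass ZnO = 0.001688 x 81.38 = 0.1374 g, so %ZnO = 0.1374/0.1931 x 100 = 71.2%.

71.2%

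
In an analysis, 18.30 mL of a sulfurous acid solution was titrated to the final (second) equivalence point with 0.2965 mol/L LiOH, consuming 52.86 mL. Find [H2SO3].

n(LiOH) = 0.2965 x 0.05286 = 0.01567 mol.
At the final (second) equivalence point, 2 mol OH^- react per mol H2SO3, so n(H2SO3) = 0.01567 / 2 = 0.007836 mol.
[H2SO3] = 0.007836 / 0.01830 L = 0.428 M.

0.428 M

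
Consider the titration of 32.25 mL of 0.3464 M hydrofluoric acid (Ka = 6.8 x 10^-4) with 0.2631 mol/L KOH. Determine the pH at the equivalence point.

n(HF) = 0.3464 x 0.03225 = 0.01117 mol; V(KOH) at equivalence = 0.01117/0.2631 = 0.04246 L.
At equivalence all the acid is converted to F-; total volume = 0.03225 + 0.04246 = 0.07471 L, so [F-] = 0.01117/0.07471 = 0.1495 M.
Kb = Kw/Ka = 1.0e-14 / 6.8 x 10^-4 = 1.47e-11.
[OH^-] = sqrt(Kb x [F-]) = sqrt(1.47e-11 x 0.1495) = 1.48e-6 M.
pOH = 5.83, so pH = 14.00 - 5.83 = 8.17.

8.17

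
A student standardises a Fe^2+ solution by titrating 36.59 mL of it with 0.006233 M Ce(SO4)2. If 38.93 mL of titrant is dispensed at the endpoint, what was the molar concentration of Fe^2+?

0.00663 M

n(Ce(SO4)2) = 0.006233 x 0.03893 = 0.0002427 mol.
From the balanced equation, 1 mol Ce(SO4)2 reacts with 1 mol Fe^2+, so n(Fe^2+) = 0.0002427 x 1/1 = 0.0002427 mol.
[Fe^2+] = 0.0002427 / 0.03659 L = 0.00663 M.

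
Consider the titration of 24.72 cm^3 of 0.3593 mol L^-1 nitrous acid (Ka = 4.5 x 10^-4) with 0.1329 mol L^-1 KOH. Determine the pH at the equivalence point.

8.17

n(HNO2) = 0.3593 x 0.02472 = 0.008882 mol; V(KOH) at equivalence = 0.008882/0.1329 = 0.06683 L.
At equivalence all the acid is converted to NO2-; total volume = 0.02472 + 0.06683 = 0.09155 L, so [NO2-] = 0.008882/0.09155 = 0.09702 M.
Kb = Kw/Ka = 1.0e-14 / 4.5 x 10^-4 = 2.22e-11.
[OH^-] = sqrt(Kb x [NO2-]) = sqrt(2.22e-11 x 0.09702) = 1.47e-6 M.
pOH = 5.83, so pH = 14.00 - 5.83 = 8.17.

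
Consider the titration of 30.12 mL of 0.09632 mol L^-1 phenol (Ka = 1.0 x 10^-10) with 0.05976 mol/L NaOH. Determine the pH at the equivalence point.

11.28

n(C6H5OH) = 0.09632 x 0.03012 = 0.002901 mol; V(NaOH) at equivalence = 0.002901/0.05976 = 0.04855 L.
At equivalence all the acid is converted to C6H5O-; total volume = 0.03012 + 0.04855 = 0.07867 L, so [C6H5O-] = 0.002901/0.07867 = 0.03688 M.
Kb = Kw/Ka = 1.0e-14 / 1.0 x 10^-10 = 0.000100.
[OH^-] = sqrt(Kb x [C6H5O-]) = sqrt(0.000100 x 0.03688) = 0.00192 M.
pOH = 2.72, so pH = 14.00 - 2.72 = 11.28.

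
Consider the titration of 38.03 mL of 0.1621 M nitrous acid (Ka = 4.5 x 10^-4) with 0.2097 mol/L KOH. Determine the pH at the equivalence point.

n(HNO2) = 0.1621 x 0.03803 = 0.006165 mol; V(KOH) at equivalence = 0.006165/0.2097 = 0.02940 L.
At equivalence all the acid is converted to NO2-; total volume = 0.03803 + 0.02940 = 0.06743 L, so [NO2-] = 0.006165/0.06743 = 0.09143 M.
Kb = Kw/Ka = 1.0e-14 / 4.5 x 10^-4 = 2.22e-11.
[OH^-] = sqrt(Kb x [NO2-]) = sqrt(2.22e-11 x 0.09143) = 1.43e-6 M.
pOH = 5.85, so pH = 14.00 - 5.85 = 8.15.

8.15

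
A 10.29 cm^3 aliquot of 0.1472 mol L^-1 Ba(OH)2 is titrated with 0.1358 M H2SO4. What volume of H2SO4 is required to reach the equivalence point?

11.2 mL

n(Ba(OH)2) = 0.1472 mol/L x 0.01029 L = 0.001515 mol.
At equivalence n(H2SO4) = n(Ba(OH)2) = 0.001515 mol.
V(H2SO4) = 0.001515 / 0.1358 = 0.01115 L = 11.2 mL.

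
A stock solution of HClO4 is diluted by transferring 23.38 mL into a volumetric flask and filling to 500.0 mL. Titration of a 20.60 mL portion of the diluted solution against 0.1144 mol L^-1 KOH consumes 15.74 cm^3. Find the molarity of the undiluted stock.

1.87 M

n(KOH) = 0.1144 x 0.01574 = 0.001801 mol.
n(HClO4) in the aliquot = 0.001801 mol.
[diluted HClO4] = 0.001801 / 0.02060 = 0.08741 M.
Dilution factor = 500.0/23.38 = 21.39, so [stock] = 0.08741 x 21.39 = 1.87 M.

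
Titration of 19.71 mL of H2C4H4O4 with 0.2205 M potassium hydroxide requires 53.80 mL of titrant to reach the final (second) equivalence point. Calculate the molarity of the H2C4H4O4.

n(KOH) = 0.2205 x 0.05380 = 0.01186 mol.
At the final (second) equivalence point, 2 mol OH^- react per mol H2C4H4O4, so n(H2C4H4O4) = 0.01186 / 2 = 0.005931 mol.
[H2C4H4O4] = 0.005931 / 0.01971 L = 0.301 M.

0.301 M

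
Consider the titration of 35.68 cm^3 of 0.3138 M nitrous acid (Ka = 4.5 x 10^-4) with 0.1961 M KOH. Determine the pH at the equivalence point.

n(HNO2) = 0.3138 x 0.03568 = 0.01120 mol; V(KOH) at equivalence = 0.01120/0.1961 = 0.05710 L.
At equivalence all the acid is converted to NO2-; total volume = 0.03568 + 0.05710 = 0.09278 L, so [NO2-] = 0.01120/0.09278 = 0.1207 M.
Kb = Kw/Ka = 1.0e-14 / 4.5 x 10^-4 = 2.22e-11.
[OH^-] = sqrt(Kb x [NO2-]) = sqrt(2.22e-11 x 0.1207) = 1.64e-6 M.
pOH = 5.79, so pH = 14.00 - 5.79 = 8.21.

8.21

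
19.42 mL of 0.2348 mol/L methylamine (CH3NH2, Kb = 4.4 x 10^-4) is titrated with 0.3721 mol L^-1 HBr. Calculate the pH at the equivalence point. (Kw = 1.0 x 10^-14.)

n(CH3NH2) = 0.2348 x 0.01942 = 0.004560 mol; V(HBr) at equivalence = 0.004560/0.3721 = 0.01225 L.
At equivalence the base is fully converted to CH3NH3+; total volume = 0.03167 L, so [CH3NH3+] = 0.004560/0.03167 = 0.1440 M.
Ka(CH3NH3+) = Kw/Kb = 1.0e-14 / 4.4 x 10^-4 = 2.27e-11.
[H^+] = sqrt(Ka x [CH3NH3+]) = sqrt(2.27e-11 x 0.1440) = 1.81e-6 M.
pH = -log(1.81e-6) = 5.74.

5.74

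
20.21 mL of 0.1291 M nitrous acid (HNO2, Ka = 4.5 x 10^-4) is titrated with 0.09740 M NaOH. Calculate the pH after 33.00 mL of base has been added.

n(acid) = 0.1291 x 0.02021 = 0.002609 mol; n(NaOH) added = 0.09740 x 0.03300 = 0.003214 mol.
Base is in excess by 0.003214 - 0.002609 = 0.0006051 mol in a total volume of 0.05321 L.
[OH^-] = 0.0006051/0.05321 = 0.01137 M, so pOH = 1.94 and pH = 14.00 - 1.94 = 12.06.

12.06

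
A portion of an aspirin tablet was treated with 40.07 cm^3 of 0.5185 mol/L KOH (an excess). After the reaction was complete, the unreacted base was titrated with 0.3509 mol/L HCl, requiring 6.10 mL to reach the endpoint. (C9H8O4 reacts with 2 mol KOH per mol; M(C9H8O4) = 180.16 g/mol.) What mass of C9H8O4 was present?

Total n(KOH) added = 0.5185 x 0.04007 = 0.02078 mol.
n(HCl) used = 0.3509 x 0.006100 = 0.002140 mol, which equals the excess n(KOH).
So n(KOH) consumed by the sample = 0.02078 - 0.002140 = 0.01864 mol.
n(C9H8O4) = 0.01864 / 2 = 0.009318 mol.
mass = 0.009318 mol x 180.16 g/mol = 1.68 g.

1.68 g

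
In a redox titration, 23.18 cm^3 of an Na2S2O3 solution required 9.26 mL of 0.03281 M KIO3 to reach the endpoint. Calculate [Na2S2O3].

0.0786 M

n(KIO3) = 0.03281 x 0.009260 = 0.0003038 mol.
From the balanced equation, 1 mol KIO3 reacts with 6 mol Na2S2O3, so n(Na2S2O3) = 0.0003038 x 6/1 = 0.001823 mol.
[Na2S2O3] = 0.001823 / 0.02318 L = 0.0786 M.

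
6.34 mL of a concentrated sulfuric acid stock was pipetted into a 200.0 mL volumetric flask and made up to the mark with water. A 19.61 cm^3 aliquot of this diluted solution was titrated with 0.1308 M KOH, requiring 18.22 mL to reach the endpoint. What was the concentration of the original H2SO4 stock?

1.92 M

n(KOH) = 0.1308 x 0.01822 = 0.002383 mol.
n(H2SO4) in the aliquot = 0.002383 x 1/2 = 0.001192 mol.
[diluted H2SO4] = 0.001192 / 0.01961 = 0.06076 M.
Dilution factor = 200.0/6.340 = 31.55, so [stock] = 0.06076 x 31.55 = 1.92 M.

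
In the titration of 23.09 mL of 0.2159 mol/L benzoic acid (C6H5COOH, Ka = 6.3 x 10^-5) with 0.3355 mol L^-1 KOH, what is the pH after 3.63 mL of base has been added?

3.71

Initial n(C6H5COOH) = 0.2159 x 0.02309 = 0.004985 mol.
n(KOH) added = 0.3355 x 0.003630 = 0.001218 mol, converting that many moles of C6H5COOH to C6H5COO-.
Remaining n(C6H5COOH) = 0.003767 mol; n(C6H5COO-) = 0.001218 mol.
By Henderson-Hasselbalch, pH = pKa + log([A^-]/[HA]) = 4.20 + log(0.001218/0.003767) = 4.20 + (-0.49) = 3.71.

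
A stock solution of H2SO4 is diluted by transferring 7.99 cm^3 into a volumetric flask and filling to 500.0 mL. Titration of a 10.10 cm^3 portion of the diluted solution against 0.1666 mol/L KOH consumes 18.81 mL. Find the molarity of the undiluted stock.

n(KOH) = 0.1666 x 0.01881 = 0.003134 mol.
n(H2SO4) in the aliquot = 0.003134 x 1/2 = 0.001567 mol.
[diluted H2SO4] = 0.001567 / 0.01010 = 0.1551 M.
Dilution factor = 500.0/7.990 = 62.58, so [stock] = 0.1551 x 62.58 = 9.71 M.

9.71 M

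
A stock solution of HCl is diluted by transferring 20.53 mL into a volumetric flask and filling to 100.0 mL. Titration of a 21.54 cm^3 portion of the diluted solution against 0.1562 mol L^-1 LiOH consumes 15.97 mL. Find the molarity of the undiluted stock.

n(LiOH) = 0.1562 x 0.01597 = 0.002495 mol.
n(HCl) in the aliquot = 0.002495 mol.
[diluted HCl] = 0.002495 / 0.02154 = 0.1158 M.
Dilution factor = 100.0/20.53 = 4.871, so [stock] = 0.1158 x 4.871 = 0.564 M.

0.564 M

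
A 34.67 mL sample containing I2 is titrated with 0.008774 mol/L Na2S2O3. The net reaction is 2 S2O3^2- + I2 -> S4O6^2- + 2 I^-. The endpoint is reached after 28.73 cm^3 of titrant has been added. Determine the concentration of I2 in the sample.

n(Na2S2O3) = 0.008774 x 0.02873 = 0.0002521 mol.
From the balanced equation, 2 mol Na2S2O3 reacts with 1 mol I2, so n(I2) = 0.0002521 x 1/2 = 0.0001260 mol.
[I2] = 0.0001260 / 0.03467 L = 0.00364 M.

0.00364 M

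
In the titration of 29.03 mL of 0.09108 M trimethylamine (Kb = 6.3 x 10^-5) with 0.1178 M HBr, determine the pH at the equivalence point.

5.54

n((CH3)3N) = 0.09108 x 0.02903 = 0.002644 mol; V(HBr) at equivalence = 0.002644/0.1178 = 0.02245 L.
At equivalence the base is fully converted to (CH3)3NH+; total volume = 0.05148 L, so [(CH3)3NH+] = 0.002644/0.05148 = 0.05137 M.
Ka((CH3)3NH+) = Kw/Kb = 1.0e-14 / 6.3 x 10^-5 = 1.59e-10.
[H^+] = sqrt(Ka x [(CH3)3NH+]) = sqrt(1.59e-10 x 0.05137) = 2.86e-6 M.
pH = -log(2.86e-6) = 5.54.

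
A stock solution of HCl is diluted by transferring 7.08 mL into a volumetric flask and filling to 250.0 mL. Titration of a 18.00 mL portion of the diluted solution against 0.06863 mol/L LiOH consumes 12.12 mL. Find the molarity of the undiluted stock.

1.63 M

n(LiOH) = 0.06863 x 0.01212 = 0.0008318 mol.
n(HCl) in the aliquot = 0.0008318 mol.
[diluted HCl] = 0.0008318 / 0.01800 = 0.04621 M.
Dilution factor = 250.0/7.080 = 35.31, so [stock] = 0.04621 x 35.31 = 1.63 M.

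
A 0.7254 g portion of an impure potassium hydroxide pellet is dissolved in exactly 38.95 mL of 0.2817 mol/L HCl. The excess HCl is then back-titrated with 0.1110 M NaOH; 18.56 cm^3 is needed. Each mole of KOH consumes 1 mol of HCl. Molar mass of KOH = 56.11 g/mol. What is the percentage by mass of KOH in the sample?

68.9%

Total n(HCl) added = 0.2817 x 0.03895 = 0.01097 mol.
n(NaOH) used = 0.1110 x 0.01856 = 0.002060 mol, which equals the excess n(HCl).
So n(HCl) consumed by the sample = 0.01097 - 0.002060 = 0.008912 mol.
n(KOH) = 0.008912 / 1 = 0.008912 mol.
mass KOH = 0.008912 x 56.11 = 0.5001 g, so %KOH = 0.5001/0.7254 x 100 = 68.9%.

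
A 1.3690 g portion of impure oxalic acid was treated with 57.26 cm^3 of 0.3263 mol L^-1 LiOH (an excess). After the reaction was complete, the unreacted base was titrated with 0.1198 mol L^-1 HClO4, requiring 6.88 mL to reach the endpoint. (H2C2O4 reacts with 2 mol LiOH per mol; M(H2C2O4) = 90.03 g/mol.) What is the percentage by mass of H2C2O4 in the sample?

Total n(LiOH) added = 0.3263 x 0.05726 = 0.01868 mol.
n(HClO4) used = 0.1198 x 0.006880 = 0.0008242 mol, which equals the excess n(LiOH).
So n(LiOH) consumed by the sample = 0.01868 - 0.0008242 = 0.01786 mol.
n(H2C2O4) = 0.01786 / 2 = 0.008930 mol.
mass H2C2O4 = 0.008930 x 90.03 = 0.8040 g, so %H2C2O4 = 0.8040/1.3690 x 100 = 58.7%.

58.7%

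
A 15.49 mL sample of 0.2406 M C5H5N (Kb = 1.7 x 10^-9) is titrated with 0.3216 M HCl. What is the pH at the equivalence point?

n(C5H5N) = 0.2406 x 0.01549 = 0.003727 mol; V(HCl) at equivalence = 0.003727/0.3216 = 0.01159 L.
At equivalence the base is fully converted to C5H5NH+; total volume = 0.02708 L, so [C5H5NH+] = 0.003727/0.02708 = 0.1376 M.
Ka(C5H5NH+) = Kw/Kb = 1.0e-14 / 1.7 x 10^-9 = 5.88e-6.
[H^+] = sqrt(Ka x [C5H5NH+]) = sqrt(5.88e-6 x 0.1376) = 0.000900 M.
pH = -log(0.000900) = 3.05.

3.05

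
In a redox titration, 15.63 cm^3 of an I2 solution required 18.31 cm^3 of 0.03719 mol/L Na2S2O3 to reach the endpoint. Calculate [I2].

n(Na2S2O3) = 0.03719 x 0.01831 = 0.0006809 mol.
From the balanced equation, 2 mol Na2S2O3 reacts with 1 mol I2, so n(I2) = 0.0006809 x 1/2 = 0.0003405 mol.
[I2] = 0.0003405 / 0.01563 L = 0.0218 M.

0.0218 M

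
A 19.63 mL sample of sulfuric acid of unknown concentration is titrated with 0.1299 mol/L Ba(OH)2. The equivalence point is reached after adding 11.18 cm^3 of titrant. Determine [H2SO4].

0.0740 M

n(Ba(OH)2) delivered = 0.1299 x 0.01118 = 0.001452 mol.
For a 1:1 reaction, n(H2SO4) = 0.001452 mol.
[H2SO4] = 0.001452 mol / 0.01963 L = 0.0740 M.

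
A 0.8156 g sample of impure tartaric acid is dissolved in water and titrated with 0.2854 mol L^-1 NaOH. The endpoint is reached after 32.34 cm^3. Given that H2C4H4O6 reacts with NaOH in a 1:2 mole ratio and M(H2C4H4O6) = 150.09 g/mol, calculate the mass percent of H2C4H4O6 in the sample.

84.9%

n(NaOH) = 0.2854 x 0.03234 = 0.009230 mol.
n(H2C4H4O6) = 0.009230 / 2 = 0.004615 mol.
mass of H2C4H4O6 = 0.004615 x 150.09 = 0.6927 g.
% purity = 0.6927 / 0.8156 x 100 = 84.9%.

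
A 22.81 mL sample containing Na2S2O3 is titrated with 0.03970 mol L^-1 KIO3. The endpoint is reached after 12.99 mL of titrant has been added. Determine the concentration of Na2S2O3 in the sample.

0.136 M

n(KIO3) = 0.03970 x 0.01299 = 0.0005157 mol.
From the balanced equation, 1 mol KIO3 reacts with 6 mol Na2S2O3, so n(Na2S2O3) = 0.0005157 x 6/1 = 0.003094 mol.
[Na2S2O3] = 0.003094 / 0.02281 L = 0.136 M.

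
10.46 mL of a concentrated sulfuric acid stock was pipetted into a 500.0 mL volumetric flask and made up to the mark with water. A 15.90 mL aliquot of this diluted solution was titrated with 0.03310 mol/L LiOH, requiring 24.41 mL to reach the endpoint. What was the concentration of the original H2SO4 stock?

1.21 M

n(LiOH) = 0.03310 x 0.02441 = 0.0008080 mol.
n(H2SO4) in the aliquot = 0.0008080 x 1/2 = 0.0004040 mol.
[diluted H2SO4] = 0.0004040 / 0.01590 = 0.02541 M.
Dilution factor = 500.0/10.46 = 47.80, so [stock] = 0.02541 x 47.80 = 1.21 M.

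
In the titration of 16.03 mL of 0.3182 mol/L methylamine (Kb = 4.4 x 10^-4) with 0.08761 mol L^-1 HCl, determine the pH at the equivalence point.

n(CH3NH2) = 0.3182 x 0.01603 = 0.005101 mol; V(HCl) at equivalence = 0.005101/0.08761 = 0.05822 L.
At equivalence the base is fully converted to CH3NH3+; total volume = 0.07425 L, so [CH3NH3+] = 0.005101/0.07425 = 0.06870 M.
Ka(CH3NH3+) = Kw/Kb = 1.0e-14 / 4.4 x 10^-4 = 2.27e-11.
[H^+] = sqrt(Ka x [CH3NH3+]) = sqrt(2.27e-11 x 0.06870) = 1.25e-6 M.
pH = -log(1.25e-6) = 5.90.

5.90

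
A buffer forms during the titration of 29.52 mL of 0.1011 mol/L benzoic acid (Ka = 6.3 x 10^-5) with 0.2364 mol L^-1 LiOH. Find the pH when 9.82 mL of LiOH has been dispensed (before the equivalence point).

4.74

Initial n(C6H5COOH) = 0.1011 x 0.02952 = 0.002984 mol.
n(LiOH) added = 0.2364 x 0.009820 = 0.002321 mol, converting that many moles of C6H5COOH to C6H5COO-.
Remaining n(C6H5COOH) = 0.0006630 mol; n(C6H5COO-) = 0.002321 mol.
By Henderson-Hasselbalch, pH = pKa + log([A^-]/[HA]) = 4.20 + log(0.002321/0.0006630) = 4.20 + (+0.54) = 4.74.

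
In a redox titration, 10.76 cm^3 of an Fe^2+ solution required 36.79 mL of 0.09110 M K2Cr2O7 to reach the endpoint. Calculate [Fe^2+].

1.87 M

n(K2Cr2O7) = 0.09110 x 0.03679 = 0.003352 mol.
From the balanced equation, 1 mol K2Cr2O7 reacts with 6 mol Fe^2+, so n(Fe^2+) = 0.003352 x 6/1 = 0.02011 mol.
[Fe^2+] = 0.02011 / 0.01076 L = 1.87 M.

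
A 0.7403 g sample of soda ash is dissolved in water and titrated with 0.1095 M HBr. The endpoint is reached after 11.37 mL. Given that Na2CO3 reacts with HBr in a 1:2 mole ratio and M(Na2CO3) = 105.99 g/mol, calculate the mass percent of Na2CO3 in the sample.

8.91%

n(HBr) = 0.1095 x 0.01137 = 0.001245 mol.
n(Na2CO3) = 0.001245 / 2 = 0.0006225 mol.
mass of Na2CO3 = 0.0006225 x 105.99 = 0.06598 g.
% purity = 0.06598 / 0.7403 x 100 = 8.91%.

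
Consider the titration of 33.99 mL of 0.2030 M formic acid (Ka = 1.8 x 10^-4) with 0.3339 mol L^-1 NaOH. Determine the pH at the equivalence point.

n(HCOOH) = 0.2030 x 0.03399 = 0.006900 mol; V(NaOH) at equivalence = 0.006900/0.3339 = 0.02066 L.
At equivalence all the acid is converted to HCOO-; total volume = 0.03399 + 0.02066 = 0.05465 L, so [HCOO-] = 0.006900/0.05465 = 0.1262 M.
Kb = Kw/Ka = 1.0e-14 / 1.8 x 10^-4 = 5.56e-11.
[OH^-] = sqrt(Kb x [HCOO-]) = sqrt(5.56e-11 x 0.1262) = 2.65e-6 M.
pOH = 5.58, so pH = 14.00 - 5.58 = 8.42.

8.42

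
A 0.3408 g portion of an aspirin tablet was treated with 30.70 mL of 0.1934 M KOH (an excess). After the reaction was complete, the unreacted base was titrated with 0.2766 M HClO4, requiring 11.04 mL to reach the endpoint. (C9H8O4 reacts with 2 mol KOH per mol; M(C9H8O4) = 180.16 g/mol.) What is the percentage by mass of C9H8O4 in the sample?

Total n(KOH) added = 0.1934 x 0.03070 = 0.005937 mol.
n(HClO4) used = 0.2766 x 0.01104 = 0.003054 mol, which equals the excess n(KOH).
So n(KOH) consumed by the sample = 0.005937 - 0.003054 = 0.002884 mol.
n(C9H8O4) = 0.002884 / 2 = 0.001442 mol.
mass C9H8O4 = 0.001442 x 180.16 = 0.2598 g, so %C9H8O4 = 0.2598/0.3408 x 100 = 76.2%.

76.2%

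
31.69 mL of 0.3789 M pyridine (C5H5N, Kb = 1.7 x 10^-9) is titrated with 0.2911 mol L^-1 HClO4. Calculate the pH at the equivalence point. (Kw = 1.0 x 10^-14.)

n(C5H5N) = 0.3789 x 0.03169 = 0.01201 mol; V(HClO4) at equivalence = 0.01201/0.2911 = 0.04125 L.
At equivalence the base is fully converted to C5H5NH+; total volume = 0.07294 L, so [C5H5NH+] = 0.01201/0.07294 = 0.1646 M.
Ka(C5H5NH+) = Kw/Kb = 1.0e-14 / 1.7 x 10^-9 = 5.88e-6.
[H^+] = sqrt(Ka x [C5H5NH+]) = sqrt(5.88e-6 x 0.1646) = 0.000984 M.
pH = -log(0.000984) = 3.01.

3.01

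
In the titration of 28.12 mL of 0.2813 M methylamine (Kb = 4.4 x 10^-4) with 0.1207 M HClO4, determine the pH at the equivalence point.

n(CH3NH2) = 0.2813 x 0.02812 = 0.007910 mol; V(HClO4) at equivalence = 0.007910/0.1207 = 0.06554 L.
At equivalence the base is fully converted to CH3NH3+; total volume = 0.09366 L, so [CH3NH3+] = 0.007910/0.09366 = 0.08446 M.
Ka(CH3NH3+) = Kw/Kb = 1.0e-14 / 4.4 x 10^-4 = 2.27e-11.
[H^+] = sqrt(Ka x [CH3NH3+]) = sqrt(2.27e-11 x 0.08446) = 1.39e-6 M.
pH = -log(1.39e-6) = 5.86.

5.86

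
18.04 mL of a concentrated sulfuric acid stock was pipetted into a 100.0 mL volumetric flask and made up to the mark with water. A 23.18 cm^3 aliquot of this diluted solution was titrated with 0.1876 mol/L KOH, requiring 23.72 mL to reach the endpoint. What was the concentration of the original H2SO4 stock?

0.532 M

n(KOH) = 0.1876 x 0.02372 = 0.004450 mol.
n(H2SO4) in the aliquot = 0.004450 x 1/2 = 0.002225 mol.
[diluted H2SO4] = 0.002225 / 0.02318 = 0.09599 M.
Dilution factor = 100.0/18.04 = 5.543, so [stock] = 0.09599 x 5.543 = 0.532 M.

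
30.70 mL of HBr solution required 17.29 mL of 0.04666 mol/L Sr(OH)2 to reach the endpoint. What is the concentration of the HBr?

n(Sr(OH)2) delivered = 0.04666 x 0.01729 = 0.0008068 mol.
The reaction is 2 HBr + 1 Sr(OH)2, so n(HBr) = 0.0008068 x 2/1 = 0.001614 mol.
[HBr] = 0.001614 mol / 0.03070 L = 0.0526 M.

0.0526 M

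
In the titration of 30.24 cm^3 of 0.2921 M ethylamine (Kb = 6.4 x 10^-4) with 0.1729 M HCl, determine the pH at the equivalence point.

n(C2H5NH2) = 0.2921 x 0.03024 = 0.008833 mol; V(HCl) at equivalence = 0.008833/0.1729 = 0.05109 L.
At equivalence the base is fully converted to C2H5NH3+; total volume = 0.08133 L, so [C2H5NH3+] = 0.008833/0.08133 = 0.1086 M.
Ka(C2H5NH3+) = Kw/Kb = 1.0e-14 / 6.4 x 10^-4 = 1.56e-11.
[H^+] = sqrt(Ka x [C2H5NH3+]) = sqrt(1.56e-11 x 0.1086) = 1.30e-6 M.
pH = -log(1.30e-6) = 5.89.

5.89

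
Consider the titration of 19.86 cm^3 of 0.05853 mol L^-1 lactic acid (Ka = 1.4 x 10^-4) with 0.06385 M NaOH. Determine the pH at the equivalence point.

8.17

n(HC3H5O3) = 0.05853 x 0.01986 = 0.001162 mol; V(NaOH) at equivalence = 0.001162/0.06385 = 0.01821 L.
At equivalence all the acid is converted to C3H5O3-; total volume = 0.01986 + 0.01821 = 0.03807 L, so [C3H5O3-] = 0.001162/0.03807 = 0.03054 M.
Kb = Kw/Ka = 1.0e-14 / 1.4 x 10^-4 = 7.14e-11.
[OH^-] = sqrt(Kb x [C3H5O3-]) = sqrt(7.14e-11 x 0.03054) = 1.48e-6 M.
pOH = 5.83, so pH = 14.00 - 5.83 = 8.17.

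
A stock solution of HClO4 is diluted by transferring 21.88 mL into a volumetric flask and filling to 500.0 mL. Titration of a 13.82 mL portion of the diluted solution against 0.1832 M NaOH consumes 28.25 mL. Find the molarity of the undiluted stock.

n(NaOH) = 0.1832 x 0.02825 = 0.005175 mol.
n(HClO4) in the aliquot = 0.005175 mol.
[diluted HClO4] = 0.005175 / 0.01382 = 0.3745 M.
Dilution factor = 500.0/21.88 = 22.85, so [stock] = 0.3745 x 22.85 = 8.56 M.

8.56 M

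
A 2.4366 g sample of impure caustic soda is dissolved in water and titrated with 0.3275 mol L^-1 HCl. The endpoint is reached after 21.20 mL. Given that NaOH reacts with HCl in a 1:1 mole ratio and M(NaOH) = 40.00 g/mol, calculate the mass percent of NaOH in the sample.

n(HCl) = 0.3275 x 0.02120 = 0.006943 mol.
n(NaOH) = 0.006943 / 1 = 0.006943 mol.
mass of NaOH = 0.006943 x 40.00 = 0.2777 g.
% purity = 0.2777 / 2.4366 x 100 = 11.4%.

11.4%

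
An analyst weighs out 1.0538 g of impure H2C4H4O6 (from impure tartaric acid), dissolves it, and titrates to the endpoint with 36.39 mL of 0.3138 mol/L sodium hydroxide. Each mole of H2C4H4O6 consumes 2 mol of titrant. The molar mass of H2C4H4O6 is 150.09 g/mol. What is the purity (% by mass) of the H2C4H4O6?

n(NaOH) = 0.3138 x 0.03639 = 0.01142 mol.
n(H2C4H4O6) = 0.01142 / 2 = 0.005710 mol.
mass of H2C4H4O6 = 0.005710 x 150.09 = 0.8570 g.
% purity = 0.8570 / 1.0538 x 100 = 81.3%.

81.3%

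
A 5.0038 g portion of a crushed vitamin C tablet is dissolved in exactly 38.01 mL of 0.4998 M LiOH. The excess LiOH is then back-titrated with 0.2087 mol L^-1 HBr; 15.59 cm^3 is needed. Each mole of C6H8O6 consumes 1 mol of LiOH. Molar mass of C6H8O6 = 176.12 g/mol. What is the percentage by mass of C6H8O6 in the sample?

Total n(LiOH) added = 0.4998 x 0.03801 = 0.01900 mol.
n(HBr) used = 0.2087 x 0.01559 = 0.003254 mol, which equals the excess n(LiOH).
So n(LiOH) consumed by the sample = 0.01900 - 0.003254 = 0.01574 mol.
n(C6H8O6) = 0.01574 / 1 = 0.01574 mol.
mass C6H8O6 = 0.01574 x 176.12 = 2.773 g, so %C6H8O6 = 2.773/5.0038 x 100 = 55.4%.

55.4%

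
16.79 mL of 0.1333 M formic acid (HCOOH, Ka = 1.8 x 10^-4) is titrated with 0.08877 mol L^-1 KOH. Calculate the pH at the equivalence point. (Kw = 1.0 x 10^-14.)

n(HCOOH) = 0.1333 x 0.01679 = 0.002238 mol; V(KOH) at equivalence = 0.002238/0.08877 = 0.02521 L.
At equivalence all the acid is converted to HCOO-; total volume = 0.01679 + 0.02521 = 0.04200 L, so [HCOO-] = 0.002238/0.04200 = 0.05329 M.
Kb = Kw/Ka = 1.0e-14 / 1.8 x 10^-4 = 5.56e-11.
[OH^-] = sqrt(Kb x [HCOO-]) = sqrt(5.56e-11 x 0.05329) = 1.72e-6 M.
pOH = 5.76, so pH = 14.00 - 5.76 = 8.24.

8.24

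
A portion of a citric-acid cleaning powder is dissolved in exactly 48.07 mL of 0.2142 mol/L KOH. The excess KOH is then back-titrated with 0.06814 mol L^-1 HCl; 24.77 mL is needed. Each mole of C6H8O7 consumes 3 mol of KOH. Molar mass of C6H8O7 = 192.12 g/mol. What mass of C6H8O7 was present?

Total n(KOH) added = 0.2142 x 0.04807 = 0.01030 mol.
n(HCl) used = 0.06814 x 0.02477 = 0.001688 mol, which equals the excess n(KOH).
So n(KOH) consumed by the sample = 0.01030 - 0.001688 = 0.008609 mol.
n(C6H8O7) = 0.008609 / 3 = 0.002870 mol.
mass = 0.002870 mol x 192.12 g/mol = 0.551 g.

0.551 g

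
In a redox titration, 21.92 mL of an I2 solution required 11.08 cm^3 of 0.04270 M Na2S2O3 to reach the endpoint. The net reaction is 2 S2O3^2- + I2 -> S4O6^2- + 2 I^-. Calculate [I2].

0.0108 M

n(Na2S2O3) = 0.04270 x 0.01108 = 0.0004731 mol.
From the balanced equation, 2 mol Na2S2O3 reacts with 1 mol I2, so n(I2) = 0.0004731 x 1/2 = 0.0002366 mol.
[I2] = 0.0002366 / 0.02192 L = 0.0108 M.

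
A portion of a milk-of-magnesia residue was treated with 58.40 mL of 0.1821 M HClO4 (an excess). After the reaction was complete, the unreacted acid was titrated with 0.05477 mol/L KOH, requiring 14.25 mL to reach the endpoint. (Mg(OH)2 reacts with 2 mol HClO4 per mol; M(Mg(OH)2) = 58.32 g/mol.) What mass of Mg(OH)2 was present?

Total n(HClO4) added = 0.1821 x 0.05840 = 0.01063 mol.
n(KOH) used = 0.05477 x 0.01425 = 0.0007805 mol, which equals the excess n(HClO4).
So n(HClO4) consumed by the sample = 0.01063 - 0.0007805 = 0.009854 mol.
n(Mg(OH)2) = 0.009854 / 2 = 0.004927 mol.
mass = 0.004927 mol x 58.32 g/mol = 0.287 g.

0.287 g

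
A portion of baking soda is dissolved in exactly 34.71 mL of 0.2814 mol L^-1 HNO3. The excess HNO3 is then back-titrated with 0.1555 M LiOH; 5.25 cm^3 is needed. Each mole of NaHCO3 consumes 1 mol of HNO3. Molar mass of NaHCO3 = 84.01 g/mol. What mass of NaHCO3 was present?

Total n(HNO3) added = 0.2814 x 0.03471 = 0.009767 mol.
n(LiOH) used = 0.1555 x 0.005250 = 0.0008164 mol, which equals the excess n(HNO3).
So n(HNO3) consumed by the sample = 0.009767 - 0.0008164 = 0.008951 mol.
n(NaHCO3) = 0.008951 / 1 = 0.008951 mol.
mass = 0.008951 mol x 84.01 g/mol = 0.752 g.

0.752 g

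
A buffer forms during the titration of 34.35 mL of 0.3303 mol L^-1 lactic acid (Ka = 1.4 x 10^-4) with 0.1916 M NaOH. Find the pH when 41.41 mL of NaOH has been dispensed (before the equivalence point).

Initial n(HC3H5O3) = 0.3303 x 0.03435 = 0.01135 mol.
n(NaOH) added = 0.1916 x 0.04141 = 0.007934 mol, converting that many moles of HC3H5O3 to C3H5O3-.
Remaining n(HC3H5O3) = 0.003412 mol; n(C3H5O3-) = 0.007934 mol.
By Henderson-Hasselbalch, pH = pKa + log([A^-]/[HA]) = 3.85 + log(0.007934/0.003412) = 3.85 + (+0.37) = 4.22.

4.22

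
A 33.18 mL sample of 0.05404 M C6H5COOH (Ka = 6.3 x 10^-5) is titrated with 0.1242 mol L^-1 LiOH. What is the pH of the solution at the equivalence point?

8.39

n(C6H5COOH) = 0.05404 x 0.03318 = 0.001793 mol; V(LiOH) at equivalence = 0.001793/0.1242 = 0.01444 L.
At equivalence all the acid is converted to C6H5COO-; total volume = 0.03318 + 0.01444 = 0.04762 L, so [C6H5COO-] = 0.001793/0.04762 = 0.03766 M.
Kb = Kw/Ka = 1.0e-14 / 6.3 x 10^-5 = 1.59e-10.
[OH^-] = sqrt(Kb x [C6H5COO-]) = sqrt(1.59e-10 x 0.03766) = 2.44e-6 M.
pOH = 5.61, so pH = 14.00 - 5.61 = 8.39.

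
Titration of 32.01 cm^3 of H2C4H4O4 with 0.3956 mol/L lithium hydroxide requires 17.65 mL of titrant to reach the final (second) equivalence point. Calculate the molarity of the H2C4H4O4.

n(LiOH) = 0.3956 x 0.01765 = 0.006982 mol.
At the final (second) equivalence point, 2 mol OH^- react per mol H2C4H4O4, so n(H2C4H4O4) = 0.006982 / 2 = 0.003491 mol.
[H2C4H4O4] = 0.003491 / 0.03201 L = 0.109 M.

0.109 M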